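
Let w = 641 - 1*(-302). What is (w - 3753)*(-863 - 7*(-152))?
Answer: -564810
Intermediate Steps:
w = 943 (w = 641 + 302 = 943)
(w - 3753)*(-863 - 7*(-152)) = (943 - 3753)*(-863 - 7*(-152)) = -2810*(-863 + 1064) = -2810*201 = -564810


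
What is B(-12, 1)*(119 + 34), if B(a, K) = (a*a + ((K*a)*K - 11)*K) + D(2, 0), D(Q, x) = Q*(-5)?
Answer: 16983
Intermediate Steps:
D(Q, x) = -5*Q
B(a, K) = -10 + a² + K*(-11 + a*K²) (B(a, K) = (a*a + ((K*a)*K - 11)*K) - 5*2 = (a² + (a*K² - 11)*K) - 10 = (a² + (-11 + a*K²)*K) - 10 = (a² + K*(-11 + a*K²)) - 10 = -10 + a² + K*(-11 + a*K²))
B(-12, 1)*(119 + 34) = (-10 + (-12)² - 11*1 - 12*1³)*(119 + 34) = (-10 + 144 - 11 - 12*1)*153 = (-10 + 144 - 11 - 12)*153 = 111*153 = 16983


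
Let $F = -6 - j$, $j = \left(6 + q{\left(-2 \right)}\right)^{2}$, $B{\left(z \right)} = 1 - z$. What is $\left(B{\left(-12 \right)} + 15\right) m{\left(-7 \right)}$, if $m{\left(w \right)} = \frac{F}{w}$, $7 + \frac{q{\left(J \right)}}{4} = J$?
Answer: $3624$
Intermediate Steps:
$q{\left(J \right)} = -28 + 4 J$
$j = 900$ ($j = \left(6 + \left(-28 + 4 \left(-2\right)\right)\right)^{2} = \left(6 - 36\right)^{2} = \left(-30\right)^{2} = 900$)
$F = -906$ ($F = -6 - 900 = -906$)
$m{\left(w \right)} = - \frac{906}{w}$
$\left(B{\left(-12 \right)} + 15\right) m{\left(-7 \right)} = \left(\left(1 - -12\right) + 15\right) \left(- \frac{906}{-7}\right) = \left(\left(1 + 12\right) + 15\right) \left(\left(-906\right) \left(- \frac{1}{7}\right)\right) = \left(13 + 15\right) \frac{906}{7} = 28 \cdot \frac{906}{7} = 3624$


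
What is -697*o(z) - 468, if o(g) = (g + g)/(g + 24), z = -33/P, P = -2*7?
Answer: -1778/3 ≈ -592.67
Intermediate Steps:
P = -14
z = 33/14 (z = -33/(-14) = -33*(-1/14) = 33/14 ≈ 2.3571)
o(g) = 2*g/(24 + g) (o(g) = (2*g)/(24 + g) = 2*g/(24 + g))
-697*o(z) - 468 = -1394*33/(14*(24 + 33/14)) - 468 = -1394*33/(14*369/14) - 468 = -1394*33*14/(14*369) - 468 = -697*22/123 - 468 = -374/3 - 468 = -1778/3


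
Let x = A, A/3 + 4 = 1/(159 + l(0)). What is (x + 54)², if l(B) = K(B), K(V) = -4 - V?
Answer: 42419169/24025 ≈ 1765.6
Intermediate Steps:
l(B) = -4 - B
A = -1857/155 (A = -12 + 3/(159 + (-4 - 1*0)) = -12 + 3/(159 + (-4 + 0)) = -12 + 3/(159 - 4) = -12 + 3/155 = -1857/155 ≈ -11.981)
x = -1857/155 ≈ -11.981
(x + 54)² = (-1857/155 + 54)² = (6513/155)² = 42419169/24025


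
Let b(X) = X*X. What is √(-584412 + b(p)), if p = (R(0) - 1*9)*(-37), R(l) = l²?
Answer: I*√473523 ≈ 688.13*I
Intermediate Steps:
p = 333 (p = (0² - 1*9)*(-37) = (0 - 9)*(-37) = -9*(-37) = 333)
b(X) = X²
√(-584412 + b(p)) = √(-584412 + 333²) = √(-584412 + 110889) = √(-473523) = I*√473523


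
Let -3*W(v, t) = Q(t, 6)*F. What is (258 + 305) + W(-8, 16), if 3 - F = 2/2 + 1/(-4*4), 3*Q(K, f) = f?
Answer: 4493/8 ≈ 561.63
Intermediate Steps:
Q(K, f) = f/3
F = 33/16 (F = 3 - (2/2 + 1/(-4*4)) = 3 - (2*(½) + 1/(-16)) = 3 - (1 + 1*(-1/16)) = 3 - (1 - 1/16) = 3 - 1*15/16 = 3 - 15/16 = 33/16 ≈ 2.0625)
W(v, t) = -11/8 (W(v, t) = -(⅓)*6*33/(3*16) = -2*33/(3*16) = -⅓*33/8 = -11/8)
(258 + 305) + W(-8, 16) = (258 + 305) - 11/8 = 563 - 11/8 = 4493/8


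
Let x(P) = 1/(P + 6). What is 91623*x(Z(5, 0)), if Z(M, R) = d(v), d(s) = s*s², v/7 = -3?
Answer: -30541/3085 ≈ -9.8998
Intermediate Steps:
v = -21 (v = 7*(-3) = -21)
d(s) = s³
Z(M, R) = -9261 (Z(M, R) = (-21)³ = -9261)
x(P) = 1/(6 + P)
91623*x(Z(5, 0)) = 91623/(6 - 9261) = 91623/(-9255) = 91623*(-1/9255) = -30541/3085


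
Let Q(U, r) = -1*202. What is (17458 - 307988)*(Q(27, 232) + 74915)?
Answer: -21706367890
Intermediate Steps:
Q(U, r) = -202
(17458 - 307988)*(Q(27, 232) + 74915) = (17458 - 307988)*(-202 + 74915) = -290530*74713 = -21706367890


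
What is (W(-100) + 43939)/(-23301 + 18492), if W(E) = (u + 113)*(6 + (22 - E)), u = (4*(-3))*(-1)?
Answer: -59939/4809 ≈ -12.464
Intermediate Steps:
u = 12 (u = -12*(-1) = 12)
W(E) = 3500 - 125*E (W(E) = (12 + 113)*(6 + (22 - E)) = 125*(28 - E) = 3500 - 125*E)
(W(-100) + 43939)/(-23301 + 18492) = ((3500 - 125*(-100)) + 43939)/(-23301 + 18492) = ((3500 + 12500) + 43939)/(-4809) = (16000 + 43939)*(-1/4809) = 59939*(-1/4809) = -59939/4809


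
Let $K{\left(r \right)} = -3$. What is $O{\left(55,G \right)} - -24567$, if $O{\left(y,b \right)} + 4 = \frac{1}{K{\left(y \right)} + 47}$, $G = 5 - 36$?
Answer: $\frac{1080773}{44} \approx 24563.0$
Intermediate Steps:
$G = -31$
$O{\left(y,b \right)} = - \frac{175}{44}$ ($O{\left(y,b \right)} = -4 + \frac{1}{-3 + 47} = -4 + \frac{1}{44} = - \frac{175}{44}$)
$O{\left(55,G \right)} - -24567 = - \frac{175}{44} - -24567 = - \frac{175}{44} + 24567 = \frac{1080773}{44}$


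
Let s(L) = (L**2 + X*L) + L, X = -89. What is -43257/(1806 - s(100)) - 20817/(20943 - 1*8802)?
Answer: -19918457/272498 ≈ -73.096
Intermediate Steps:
s(L) = L**2 - 88*L (s(L) = (L**2 - 89*L) + L = L**2 - 88*L)
-43257/(1806 - s(100)) - 20817/(20943 - 1*8802) = -43257/(1806 - 100*(-88 + 100)) - 20817/(20943 - 1*8802) = -43257/(1806 - 100*12) - 20817/(20943 - 8802) = -43257/(1806 - 1*1200) - 20817/12141 = -43257/(1806 - 1200) - 20817*1/12141 = -43257/606 - 2313/1349 = -43257*1/606 - 2313/1349 = -14419/202 - 2313/1349 = -19918457/272498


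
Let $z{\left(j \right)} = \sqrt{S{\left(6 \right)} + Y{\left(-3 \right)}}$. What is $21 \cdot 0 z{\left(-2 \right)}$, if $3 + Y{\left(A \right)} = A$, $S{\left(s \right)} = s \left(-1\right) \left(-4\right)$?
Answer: $0$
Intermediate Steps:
$S{\left(s \right)} = 4 s$ ($S{\left(s \right)} = - s \left(-4\right) = 4 s$)
$Y{\left(A \right)} = -3 + A$
$z{\left(j \right)} = 3 \sqrt{2}$ ($z{\left(j \right)} = \sqrt{4 \cdot 6 - 6} = \sqrt{24 - 6} = \sqrt{18} = 3 \sqrt{2}$)
$21 \cdot 0 z{\left(-2 \right)} = 21 \cdot 0 \cdot 3 \sqrt{2} = 0 \cdot 3 \sqrt{2} = 0$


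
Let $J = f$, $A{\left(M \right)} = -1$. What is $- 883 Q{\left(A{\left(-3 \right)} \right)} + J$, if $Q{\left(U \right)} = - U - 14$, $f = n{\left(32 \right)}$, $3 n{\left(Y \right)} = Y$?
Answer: $\frac{34469}{3} \approx 11490.0$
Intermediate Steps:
$n{\left(Y \right)} = \frac{Y}{3}$
$f = \frac{32}{3}$ ($f = \frac{1}{3} \cdot 32 = \frac{32}{3} \approx 10.667$)
$Q{\left(U \right)} = -14 - U$
$J = \frac{32}{3} \approx 10.667$
$- 883 Q{\left(A{\left(-3 \right)} \right)} + J = - 883 \left(-14 - -1\right) + \frac{32}{3} = - 883 \left(-14 + 1\right) + \frac{32}{3} = \left(-883\right) \left(-13\right) + \frac{32}{3} = 11479 + \frac{32}{3} = \frac{34469}{3}$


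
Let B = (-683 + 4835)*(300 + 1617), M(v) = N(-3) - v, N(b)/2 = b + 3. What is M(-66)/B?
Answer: 11/1326564 ≈ 8.2921e-6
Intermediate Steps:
N(b) = 6 + 2*b (N(b) = 2*(b + 3) = 2*(3 + b) = 6 + 2*b)
M(v) = -v (M(v) = (6 + 2*(-3)) - v = (6 - 6) - v = 0 - v = -v)
B = 7959384 (B = 4152*1917 = 7959384)
M(-66)/B = -1*(-66)/7959384 = 66*(1/7959384) = 11/1326564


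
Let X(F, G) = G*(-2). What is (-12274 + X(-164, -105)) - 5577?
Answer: -17641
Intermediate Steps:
X(F, G) = -2*G
(-12274 + X(-164, -105)) - 5577 = (-12274 - 2*(-105)) - 5577 = (-12274 + 210) - 5577 = -12064 - 5577 = -17641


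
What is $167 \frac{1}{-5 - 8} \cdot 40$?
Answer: $- \frac{6680}{13} \approx -513.85$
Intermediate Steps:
$167 \frac{1}{-5 - 8} \cdot 40 = 167 \frac{1}{-13} \cdot 40 = 167 \left(\left(- \frac{1}{13}\right) 40\right) = 167 \left(- \frac{40}{13}\right) = - \frac{6680}{13}$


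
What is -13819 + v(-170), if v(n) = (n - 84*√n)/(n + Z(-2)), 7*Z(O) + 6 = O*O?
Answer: -8235529/596 + 147*I*√170/298 ≈ -13818.0 + 6.4317*I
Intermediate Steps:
Z(O) = -6/7 + O²/7 (Z(O) = -6/7 + (O*O)/7 = -6/7 + O²/7)
v(n) = (n - 84*√n)/(-2/7 + n) (v(n) = (n - 84*√n)/(n + (-6/7 + (⅐)*(-2)²)) = (n - 84*√n)/(n + (-6/7 + (⅐)*4)) = (n - 84*√n)/(n + (-6/7 + 4/7)) = (n - 84*√n)/(n - 2/7) = (n - 84*√n)/(-2/7 + n))
-13819 + v(-170) = -13819 + 7*(-170 - 84*I*√170)/(-2 + 7*(-170)) = -13819 + 7*(-170 - 84*I*√170)/(-2 - 1190) = -13819 + 7*(-170 - 84*I*√170)/(-1192) = -13819 + 7*(-1/1192)*(-170 - 84*I*√170) = -13819 + (595/596 + 147*I*√170/298) = -8235529/596 + 147*I*√170/298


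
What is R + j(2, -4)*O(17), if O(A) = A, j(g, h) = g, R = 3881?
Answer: 3915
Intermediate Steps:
R + j(2, -4)*O(17) = 3881 + 2*17 = 3881 + 34 = 3915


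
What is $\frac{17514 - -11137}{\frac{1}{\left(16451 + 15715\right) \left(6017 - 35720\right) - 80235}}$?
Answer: $-27376229137383$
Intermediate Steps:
$\frac{17514 - -11137}{\frac{1}{\left(16451 + 15715\right) \left(6017 - 35720\right) - 80235}} = \frac{17514 + 11137}{\frac{1}{32166 \left(-29703\right) - 80235}} = \frac{28651}{\frac{1}{-955426698 - 80235}} = \frac{28651}{\frac{1}{-955506933}} = \frac{28651}{- \frac{1}{955506933}} = 28651 \left(-955506933\right) = -27376229137383$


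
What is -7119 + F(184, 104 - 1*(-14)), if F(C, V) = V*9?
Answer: -6057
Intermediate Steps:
F(C, V) = 9*V
-7119 + F(184, 104 - 1*(-14)) = -7119 + 9*(104 - 1*(-14)) = -7119 + 9*(104 + 14) = -7119 + 9*118 = -7119 + 1062 = -6057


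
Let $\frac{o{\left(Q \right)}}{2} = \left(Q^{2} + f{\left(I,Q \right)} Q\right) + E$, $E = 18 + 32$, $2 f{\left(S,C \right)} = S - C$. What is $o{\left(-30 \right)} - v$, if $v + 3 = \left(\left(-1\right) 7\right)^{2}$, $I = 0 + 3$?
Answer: $864$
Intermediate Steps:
$I = 3$
$f{\left(S,C \right)} = \frac{S}{2} - \frac{C}{2}$ ($f{\left(S,C \right)} = \frac{S - C}{2} = \frac{S}{2} - \frac{C}{2}$)
$v = 46$ ($v = -3 + \left(\left(-1\right) 7\right)^{2} = -3 + \left(-7\right)^{2} = -3 + 49 = 46$)
$E = 50$
$o{\left(Q \right)} = 100 + 2 Q^{2} + 2 Q \left(\frac{3}{2} - \frac{Q}{2}\right)$ ($o{\left(Q \right)} = 2 \left(\left(Q^{2} + \left(\frac{1}{2} \cdot 3 - \frac{Q}{2}\right) Q\right) + 50\right) = 2 \left(\left(Q^{2} + \left(\frac{3}{2} - \frac{Q}{2}\right) Q\right) + 50\right) = 2 \left(\left(Q^{2} + Q \left(\frac{3}{2} - \frac{Q}{2}\right)\right) + 50\right) = 2 \left(50 + Q^{2} + Q \left(\frac{3}{2} - \frac{Q}{2}\right)\right) = 100 + 2 Q^{2} + 2 Q \left(\frac{3}{2} - \frac{Q}{2}\right)$)
$o{\left(-30 \right)} - v = \left(100 + \left(-30\right)^{2} + 3 \left(-30\right)\right) - 46 = \left(100 + 900 - 90\right) - 46 = 910 - 46 = 864$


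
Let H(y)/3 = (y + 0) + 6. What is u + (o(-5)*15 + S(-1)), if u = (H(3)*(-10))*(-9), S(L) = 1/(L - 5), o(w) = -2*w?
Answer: 15479/6 ≈ 2579.8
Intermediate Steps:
H(y) = 18 + 3*y (H(y) = 3*((y + 0) + 6) = 3*(y + 6) = 3*(6 + y) = 18 + 3*y)
S(L) = 1/(-5 + L)
u = 2430 (u = ((18 + 3*3)*(-10))*(-9) = ((18 + 9)*(-10))*(-9) = (27*(-10))*(-9) = -270*(-9) = 2430)
u + (o(-5)*15 + S(-1)) = 2430 + (-2*(-5)*15 + 1/(-5 - 1)) = 2430 + (10*15 + 1/(-6)) = 2430 + (150 - ⅙) = 2430 + 899/6 = 15479/6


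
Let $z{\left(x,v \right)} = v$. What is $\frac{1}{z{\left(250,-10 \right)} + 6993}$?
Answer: $\frac{1}{6983} \approx 0.0001432$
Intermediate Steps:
$\frac{1}{z{\left(250,-10 \right)} + 6993} = \frac{1}{-10 + 6993} = \frac{1}{6983}$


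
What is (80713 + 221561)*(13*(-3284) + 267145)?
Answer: 67846306122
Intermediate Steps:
(80713 + 221561)*(13*(-3284) + 267145) = 302274*(-42692 + 267145) = 302274*224453 = 67846306122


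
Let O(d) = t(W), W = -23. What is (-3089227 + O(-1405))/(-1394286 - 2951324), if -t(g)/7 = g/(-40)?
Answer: 123569241/173824400 ≈ 0.71089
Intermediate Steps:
t(g) = 7*g/40 (t(g) = -7*g/(-40) = -7*g*(-1)/40 = -(-7)*g/40 = 7*g/40)
O(d) = -161/40 (O(d) = (7/40)*(-23) = -161/40)
(-3089227 + O(-1405))/(-1394286 - 2951324) = (-3089227 - 161/40)/(-1394286 - 2951324) = -123569241/40/(-4345610) = -123569241/40*(-1/4345610) = 123569241/173824400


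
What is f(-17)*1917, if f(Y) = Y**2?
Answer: 554013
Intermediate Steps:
f(-17)*1917 = (-17)**2*1917 = 289*1917 = 554013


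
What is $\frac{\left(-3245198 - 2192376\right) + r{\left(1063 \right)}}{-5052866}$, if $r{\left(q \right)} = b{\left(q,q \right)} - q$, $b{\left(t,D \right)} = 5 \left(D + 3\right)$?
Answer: $\frac{5433307}{5052866} \approx 1.0753$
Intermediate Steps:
$b{\left(t,D \right)} = 15 + 5 D$ ($b{\left(t,D \right)} = 5 \left(3 + D\right) = 15 + 5 D$)
$r{\left(q \right)} = 15 + 4 q$ ($r{\left(q \right)} = \left(15 + 5 q\right) - q = 15 + 4 q$)
$\frac{\left(-3245198 - 2192376\right) + r{\left(1063 \right)}}{-5052866} = \frac{\left(-3245198 - 2192376\right) + \left(15 + 4 \cdot 1063\right)}{-5052866} = \left(-5437574 + \left(15 + 4252\right)\right) \left(- \frac{1}{5052866}\right) = \left(-5437574 + 4267\right) \left(- \frac{1}{5052866}\right) = \left(-5433307\right) \left(- \frac{1}{5052866}\right) = \frac{5433307}{5052866}$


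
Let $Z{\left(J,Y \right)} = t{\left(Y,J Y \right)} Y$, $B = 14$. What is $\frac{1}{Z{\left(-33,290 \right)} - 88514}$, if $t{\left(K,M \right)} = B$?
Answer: $- \frac{1}{84454} \approx -1.1841 \cdot 10^{-5}$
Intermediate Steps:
$t{\left(K,M \right)} = 14$
$Z{\left(J,Y \right)} = 14 Y$
$\frac{1}{Z{\left(-33,290 \right)} - 88514} = \frac{1}{14 \cdot 290 - 88514} = \frac{1}{4060 - 88514} = \frac{1}{-84454} = - \frac{1}{84454}$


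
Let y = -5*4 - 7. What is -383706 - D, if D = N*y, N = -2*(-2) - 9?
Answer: -383841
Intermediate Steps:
N = -5 (N = 4 - 9 = -5)
y = -27 (y = -20 - 7 = -27)
D = 135 (D = -5*(-27) = 135)
-383706 - D = -383706 - 1*135 = -383706 - 135 = -383841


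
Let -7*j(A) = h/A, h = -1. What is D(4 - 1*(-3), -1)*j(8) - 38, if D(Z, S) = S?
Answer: -2129/56 ≈ -38.018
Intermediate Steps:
j(A) = 1/(7*A) (j(A) = -(-1)/(7*A) = 1/(7*A))
D(4 - 1*(-3), -1)*j(8) - 38 = -1/(7*8) - 38 = -1*1/56 - 38 = -1/56 - 38 = -2129/56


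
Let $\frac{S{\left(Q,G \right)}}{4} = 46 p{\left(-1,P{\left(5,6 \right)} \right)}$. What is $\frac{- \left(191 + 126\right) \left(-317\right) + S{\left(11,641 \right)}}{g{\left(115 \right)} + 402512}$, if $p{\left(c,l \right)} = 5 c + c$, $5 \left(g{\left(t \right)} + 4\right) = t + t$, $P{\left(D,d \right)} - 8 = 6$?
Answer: $\frac{99385}{402554} \approx 0.24689$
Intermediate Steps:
$P{\left(D,d \right)} = 14$ ($P{\left(D,d \right)} = 8 + 6 = 14$)
$g{\left(t \right)} = -4 + \frac{2 t}{5}$ ($g{\left(t \right)} = -4 + \frac{t + t}{5} = -4 + \frac{2 t}{5}$)
$p{\left(c,l \right)} = 6 c$
$S{\left(Q,G \right)} = -1104$ ($S{\left(Q,G \right)} = 4 \cdot 46 \cdot 6 \left(-1\right) = 4 \cdot 46 \left(-6\right) = 4 \left(-276\right) = -1104$)
$\frac{- \left(191 + 126\right) \left(-317\right) + S{\left(11,641 \right)}}{g{\left(115 \right)} + 402512} = \frac{- \left(191 + 126\right) \left(-317\right) - 1104}{\left(-4 + \frac{2}{5} \cdot 115\right) + 402512} = \frac{- 317 \left(-317\right) - 1104}{\left(-4 + 46\right) + 402512} = \frac{\left(-1\right) \left(-100489\right) - 1104}{42 + 402512} = \frac{100489 - 1104}{402554} = 99385 \cdot \frac{1}{402554} = \frac{99385}{402554}$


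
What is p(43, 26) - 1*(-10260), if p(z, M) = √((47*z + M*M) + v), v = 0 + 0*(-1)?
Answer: 10260 + √2697 ≈ 10312.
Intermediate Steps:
v = 0 (v = 0 + 0 = 0)
p(z, M) = √(M² + 47*z) (p(z, M) = √((47*z + M*M) + 0) = √((47*z + M²) + 0) = √((M² + 47*z) + 0) = √(M² + 47*z))
p(43, 26) - 1*(-10260) = √(26² + 47*43) - 1*(-10260) = √(676 + 2021) + 10260 = √2697 + 10260 = 10260 + √2697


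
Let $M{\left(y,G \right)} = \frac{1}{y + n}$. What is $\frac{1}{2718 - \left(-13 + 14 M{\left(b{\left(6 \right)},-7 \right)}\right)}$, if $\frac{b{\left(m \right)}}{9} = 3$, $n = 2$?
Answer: $\frac{29}{79185} \approx 0.00036623$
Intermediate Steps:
$b{\left(m \right)} = 27$ ($b{\left(m \right)} = 9 \cdot 3 = 27$)
$M{\left(y,G \right)} = \frac{1}{2 + y}$ ($M{\left(y,G \right)} = \frac{1}{y + 2} = \frac{1}{2 + y}$)
$\frac{1}{2718 - \left(-13 + 14 M{\left(b{\left(6 \right)},-7 \right)}\right)} = \frac{1}{2718 + \left(13 - \frac{14}{2 + 27}\right)} = \frac{1}{2718 + \left(13 - \frac{14}{29}\right)} = \frac{1}{2718 + \frac{363}{29}} = \frac{1}{\frac{79185}{29}} = \frac{29}{79185}$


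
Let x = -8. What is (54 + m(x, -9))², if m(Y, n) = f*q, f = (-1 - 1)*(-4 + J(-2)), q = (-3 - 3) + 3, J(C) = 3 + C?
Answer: 1296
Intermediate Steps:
q = -3 (q = -6 + 3 = -3)
f = 6 (f = (-1 - 1)*(-4 + (3 - 2)) = -2*(-4 + 1) = -2*(-3) = 6)
m(Y, n) = -18 (m(Y, n) = 6*(-3) = -18)
(54 + m(x, -9))² = (54 - 18)² = 36² = 1296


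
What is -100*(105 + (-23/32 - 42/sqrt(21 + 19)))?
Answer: -83425/8 + 210*sqrt(10) ≈ -9764.0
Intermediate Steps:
-100*(105 + (-23/32 - 42/sqrt(21 + 19))) = -100*(105 + (-23*1/32 - 42*sqrt(10)/20)) = -100*(105 + (-23/32 - 42*sqrt(10)/20)) = -100*(105 + (-23/32 - 21*sqrt(10)/10)) = -100*(3337/32 - 21*sqrt(10)/10) = -83425/8 + 210*sqrt(10)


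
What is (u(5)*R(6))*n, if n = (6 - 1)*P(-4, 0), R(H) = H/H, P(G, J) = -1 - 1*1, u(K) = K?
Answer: -50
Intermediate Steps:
P(G, J) = -2 (P(G, J) = -1 - 1 = -2)
R(H) = 1
n = -10 (n = (6 - 1)*(-2) = 5*(-2) = -10)
(u(5)*R(6))*n = (5*1)*(-10) = 5*(-10) = -50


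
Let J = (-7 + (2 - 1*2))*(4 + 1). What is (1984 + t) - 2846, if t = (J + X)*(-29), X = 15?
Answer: -282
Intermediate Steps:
J = -35 (J = (-7 + (2 - 2))*5 = (-7 + 0)*5 = -7*5 = -35)
t = 580 (t = (-35 + 15)*(-29) = -20*(-29) = 580)
(1984 + t) - 2846 = (1984 + 580) - 2846 = 2564 - 2846 = -282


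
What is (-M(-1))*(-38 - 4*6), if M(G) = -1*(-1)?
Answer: 62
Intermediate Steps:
M(G) = 1
(-M(-1))*(-38 - 4*6) = (-1*1)*(-38 - 4*6) = -(-38 - 24) = -1*(-62) = 62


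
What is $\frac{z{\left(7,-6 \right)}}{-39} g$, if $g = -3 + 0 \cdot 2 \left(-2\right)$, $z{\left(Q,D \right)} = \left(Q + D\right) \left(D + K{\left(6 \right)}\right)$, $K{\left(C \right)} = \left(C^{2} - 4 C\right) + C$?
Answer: $\frac{12}{13} \approx 0.92308$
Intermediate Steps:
$K{\left(C \right)} = C^{2} - 3 C$
$z{\left(Q,D \right)} = \left(18 + D\right) \left(D + Q\right)$ ($z{\left(Q,D \right)} = \left(Q + D\right) \left(D + 6 \left(-3 + 6\right)\right) = \left(D + Q\right) \left(D + 6 \cdot 3\right) = \left(D + Q\right) \left(D + 18\right) = \left(D + Q\right) \left(18 + D\right) = \left(18 + D\right) \left(D + Q\right)$)
$g = -3$ ($g = -3 + 0 \left(-4\right) = -3 + 0 = -3$)
$\frac{z{\left(7,-6 \right)}}{-39} g = \frac{\left(-6\right)^{2} + 18 \left(-6\right) + 18 \cdot 7 - 42}{-39} \left(-3\right) = \left(36 - 108 + 126 - 42\right) \left(- \frac{1}{39}\right) \left(-3\right) = 12 \left(- \frac{1}{39}\right) \left(-3\right) = \left(- \frac{4}{13}\right) \left(-3\right) = \frac{12}{13}$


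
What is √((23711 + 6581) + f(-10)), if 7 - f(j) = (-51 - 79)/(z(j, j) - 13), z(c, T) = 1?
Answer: √1090374/6 ≈ 174.03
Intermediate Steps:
f(j) = -23/6 (f(j) = 7 - (-51 - 79)/(1 - 13) = 7 - (-130)/(-12) = 7 - (-130)*(-1)/12 = 7 - 1*65/6 = 7 - 65/6 = -23/6)
√((23711 + 6581) + f(-10)) = √((23711 + 6581) - 23/6) = √(30292 - 23/6) = √(181729/6) = √1090374/6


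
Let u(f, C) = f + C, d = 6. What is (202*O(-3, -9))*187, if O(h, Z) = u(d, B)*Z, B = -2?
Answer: -1359864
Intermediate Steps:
u(f, C) = C + f
O(h, Z) = 4*Z (O(h, Z) = (-2 + 6)*Z = 4*Z)
(202*O(-3, -9))*187 = (202*(4*(-9)))*187 = (202*(-36))*187 = -7272*187 = -1359864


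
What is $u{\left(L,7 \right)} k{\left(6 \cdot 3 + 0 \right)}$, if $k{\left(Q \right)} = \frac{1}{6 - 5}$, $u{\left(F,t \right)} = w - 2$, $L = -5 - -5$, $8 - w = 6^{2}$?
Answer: $-30$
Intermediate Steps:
$w = -28$ ($w = 8 - 6^{2} = 8 - 36 = -28$)
$L = 0$ ($L = -5 + 5 = 0$)
$u{\left(F,t \right)} = -30$ ($u{\left(F,t \right)} = -28 - 2 = -30$)
$k{\left(Q \right)} = 1$ ($k{\left(Q \right)} = 1^{-1} = 1$)
$u{\left(L,7 \right)} k{\left(6 \cdot 3 + 0 \right)} = \left(-30\right) 1 = -30$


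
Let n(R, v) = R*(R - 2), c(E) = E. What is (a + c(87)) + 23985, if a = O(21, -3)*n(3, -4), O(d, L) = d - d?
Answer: 24072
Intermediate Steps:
n(R, v) = R*(-2 + R)
O(d, L) = 0
a = 0 (a = 0*(3*(-2 + 3)) = 0*(3*1) = 0*3 = 0)
(a + c(87)) + 23985 = (0 + 87) + 23985 = 87 + 23985 = 24072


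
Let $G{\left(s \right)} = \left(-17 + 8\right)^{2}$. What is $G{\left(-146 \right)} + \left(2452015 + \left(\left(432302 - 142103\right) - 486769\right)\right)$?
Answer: $2255526$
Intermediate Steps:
$G{\left(s \right)} = 81$ ($G{\left(s \right)} = \left(-9\right)^{2} = 81$)
$G{\left(-146 \right)} + \left(2452015 + \left(\left(432302 - 142103\right) - 486769\right)\right) = 81 + \left(2452015 + \left(\left(432302 - 142103\right) - 486769\right)\right) = 81 + \left(2452015 + \left(290199 - 486769\right)\right) = 81 + \left(2452015 - 196570\right) = 81 + 2255445 = 2255526$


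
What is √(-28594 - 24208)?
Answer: I*√52802 ≈ 229.79*I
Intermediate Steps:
√(-28594 - 24208) = √(-52802) = I*√52802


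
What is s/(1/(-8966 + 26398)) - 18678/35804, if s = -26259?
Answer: -8194584798315/17902 ≈ -4.5775e+8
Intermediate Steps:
s/(1/(-8966 + 26398)) - 18678/35804 = -26259/(1/(-8966 + 26398)) - 18678/35804 = -26259/(1/17432) - 18678*1/35804 = -26259/1/17432 - 9339/17902 = -26259*17432 - 9339/17902 = -457746888 - 9339/17902 = -8194584798315/17902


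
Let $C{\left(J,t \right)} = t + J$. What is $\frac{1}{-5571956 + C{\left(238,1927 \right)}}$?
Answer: $- \frac{1}{5569791} \approx -1.7954 \cdot 10^{-7}$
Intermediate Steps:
$C{\left(J,t \right)} = J + t$
$\frac{1}{-5571956 + C{\left(238,1927 \right)}} = \frac{1}{-5571956 + \left(238 + 1927\right)} = \frac{1}{-5571956 + 2165} = \frac{1}{-5569791} = - \frac{1}{5569791}$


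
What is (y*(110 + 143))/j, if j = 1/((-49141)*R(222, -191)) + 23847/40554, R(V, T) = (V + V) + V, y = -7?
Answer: -21764401133013/7226503091 ≈ -3011.7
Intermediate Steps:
R(V, T) = 3*V (R(V, T) = 2*V + V = 3*V)
j = 7226503091/12289328703 (j = 1/((-49141)*((3*222))) + 23847/40554 = -1/49141/666 + 23847*(1/40554) = -1/49141*1/666 + 7949/13518 = -1/32727906 + 7949/13518 = 7226503091/12289328703 ≈ 0.58803)
(y*(110 + 143))/j = (-7*(110 + 143))/(7226503091/12289328703) = -7*253*(12289328703/7226503091) = -1771*12289328703/7226503091 = -21764401133013/7226503091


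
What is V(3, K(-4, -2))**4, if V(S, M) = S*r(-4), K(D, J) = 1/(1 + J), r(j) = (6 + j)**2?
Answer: 20736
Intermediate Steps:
V(S, M) = 4*S (V(S, M) = S*(6 - 4)**2 = S*2**2 = S*4 = 4*S)
V(3, K(-4, -2))**4 = (4*3)**4 = 12**4 = 20736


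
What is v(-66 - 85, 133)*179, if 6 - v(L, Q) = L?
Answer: 28103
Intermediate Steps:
v(L, Q) = 6 - L
v(-66 - 85, 133)*179 = (6 - (-66 - 85))*179 = (6 - 1*(-151))*179 = (6 + 151)*179 = 157*179 = 28103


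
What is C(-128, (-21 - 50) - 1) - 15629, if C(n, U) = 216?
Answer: -15413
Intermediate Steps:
C(-128, (-21 - 50) - 1) - 15629 = 216 - 15629 = -15413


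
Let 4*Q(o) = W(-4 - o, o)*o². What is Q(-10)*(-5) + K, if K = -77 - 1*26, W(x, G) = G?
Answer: 1147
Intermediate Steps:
Q(o) = o³/4 (Q(o) = (o*o²)/4 = o³/4)
K = -103 (K = -77 - 26 = -103)
Q(-10)*(-5) + K = ((¼)*(-10)³)*(-5) - 103 = ((¼)*(-1000))*(-5) - 103 = -250*(-5) - 103 = 1250 - 103 = 1147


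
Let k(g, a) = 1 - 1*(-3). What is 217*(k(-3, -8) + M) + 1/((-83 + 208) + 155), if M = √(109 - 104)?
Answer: 243041/280 + 217*√5 ≈ 1353.2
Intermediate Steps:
k(g, a) = 4 (k(g, a) = 1 + 3 = 4)
M = √5 ≈ 2.2361
217*(k(-3, -8) + M) + 1/((-83 + 208) + 155) = 217*(4 + √5) + 1/((-83 + 208) + 155) = (868 + 217*√5) + 1/(125 + 155) = (868 + 217*√5) + 1/280 = 243041/280 + 217*√5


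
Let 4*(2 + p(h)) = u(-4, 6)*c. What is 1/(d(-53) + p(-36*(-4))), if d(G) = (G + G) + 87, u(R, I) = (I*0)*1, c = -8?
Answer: -1/21 ≈ -0.047619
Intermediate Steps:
u(R, I) = 0 (u(R, I) = 0*1 = 0)
p(h) = -2 (p(h) = -2 + (0*(-8))/4 = -2 + (¼)*0 = -2 + 0 = -2)
d(G) = 87 + 2*G (d(G) = 2*G + 87 = 87 + 2*G)
1/(d(-53) + p(-36*(-4))) = 1/((87 + 2*(-53)) - 2) = 1/((87 - 106) - 2) = 1/(-19 - 2) = 1/(-21) = -1/21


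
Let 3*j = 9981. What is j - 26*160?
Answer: -833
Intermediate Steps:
j = 3327 (j = (⅓)*9981 = 3327)
j - 26*160 = 3327 - 26*160 = 3327 - 4160 = -833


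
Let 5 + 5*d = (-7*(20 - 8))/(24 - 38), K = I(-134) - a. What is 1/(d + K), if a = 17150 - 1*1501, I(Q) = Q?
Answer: -5/78914 ≈ -6.3360e-5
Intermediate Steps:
a = 15649 (a = 17150 - 1501 = 15649)
K = -15783 (K = -134 - 1*15649 = -134 - 15649 = -15783)
d = ⅕ (d = -1 + ((-7*(20 - 8))/(24 - 38))/5 = -1 + (-7*12/(-14))/5 = -1 + (-84*(-1/14))/5 = -1 + (⅕)*6 = -1 + 6/5 = ⅕ ≈ 0.20000)
1/(d + K) = 1/(⅕ - 15783) = 1/(-78914/5) = -5/78914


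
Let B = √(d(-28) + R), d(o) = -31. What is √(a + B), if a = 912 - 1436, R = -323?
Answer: √(-524 + I*√354) ≈ 0.4109 + 22.895*I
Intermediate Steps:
a = -524
B = I*√354 (B = √(-31 - 323) = √(-354) = I*√354 ≈ 18.815*I)
√(a + B) = √(-524 + I*√354)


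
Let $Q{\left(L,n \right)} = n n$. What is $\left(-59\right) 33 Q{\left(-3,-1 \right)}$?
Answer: $-1947$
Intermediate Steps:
$Q{\left(L,n \right)} = n^{2}$
$\left(-59\right) 33 Q{\left(-3,-1 \right)} = \left(-59\right) 33 \left(-1\right)^{2} = \left(-1947\right) 1 = -1947$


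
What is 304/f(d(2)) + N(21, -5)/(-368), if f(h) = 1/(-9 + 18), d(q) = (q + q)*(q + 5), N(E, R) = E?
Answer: 1006827/368 ≈ 2735.9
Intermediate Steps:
d(q) = 2*q*(5 + q) (d(q) = (2*q)*(5 + q) = 2*q*(5 + q))
f(h) = ⅑ (f(h) = 1/9 = ⅑)
304/f(d(2)) + N(21, -5)/(-368) = 304/(⅑) + 21/(-368) = 304*9 + 21*(-1/368) = 2736 - 21/368 = 1006827/368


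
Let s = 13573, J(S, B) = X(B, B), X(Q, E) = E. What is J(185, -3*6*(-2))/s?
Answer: 36/13573 ≈ 0.0026523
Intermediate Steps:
J(S, B) = B
J(185, -3*6*(-2))/s = (-3*6*(-2))/13573 = -18*(-2)*(1/13573) = 36*(1/13573) = 36/13573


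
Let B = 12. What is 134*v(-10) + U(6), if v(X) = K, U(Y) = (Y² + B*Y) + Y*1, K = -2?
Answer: -154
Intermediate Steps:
U(Y) = Y² + 13*Y (U(Y) = (Y² + 12*Y) + Y*1 = (Y² + 12*Y) + Y = Y² + 13*Y)
v(X) = -2
134*v(-10) + U(6) = 134*(-2) + 6*(13 + 6) = -268 + 6*19 = -268 + 114 = -154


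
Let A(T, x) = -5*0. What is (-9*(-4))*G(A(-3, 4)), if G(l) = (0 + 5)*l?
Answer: 0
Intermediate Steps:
A(T, x) = 0
G(l) = 5*l
(-9*(-4))*G(A(-3, 4)) = (-9*(-4))*(5*0) = 36*0 = 0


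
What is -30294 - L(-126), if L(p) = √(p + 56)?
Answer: -30294 - I*√70 ≈ -30294.0 - 8.3666*I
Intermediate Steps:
L(p) = √(56 + p)
-30294 - L(-126) = -30294 - √(56 - 126) = -30294 - √(-70) = -30294 - I*√70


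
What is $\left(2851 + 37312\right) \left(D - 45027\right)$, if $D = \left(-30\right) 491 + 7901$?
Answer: $-2082692528$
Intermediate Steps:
$D = -6829$ ($D = -14730 + 7901 = -6829$)
$\left(2851 + 37312\right) \left(D - 45027\right) = \left(2851 + 37312\right) \left(-6829 - 45027\right) = 40163 \left(-51856\right) = -2082692528$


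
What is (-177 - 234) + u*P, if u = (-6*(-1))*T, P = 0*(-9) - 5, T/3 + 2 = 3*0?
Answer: -231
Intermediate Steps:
T = -6 (T = -6 + 3*(3*0) = -6 + 3*0 = -6 + 0 = -6)
P = -5 (P = 0 - 5 = -5)
u = -36 (u = -6*(-1)*(-6) = 6*(-6) = -36)
(-177 - 234) + u*P = (-177 - 234) - 36*(-5) = -411 + 180 = -231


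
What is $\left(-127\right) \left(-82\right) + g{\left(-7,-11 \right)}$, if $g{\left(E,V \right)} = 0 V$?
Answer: $10414$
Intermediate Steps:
$g{\left(E,V \right)} = 0$
$\left(-127\right) \left(-82\right) + g{\left(-7,-11 \right)} = \left(-127\right) \left(-82\right) + 0 = 10414 + 0 = 10414$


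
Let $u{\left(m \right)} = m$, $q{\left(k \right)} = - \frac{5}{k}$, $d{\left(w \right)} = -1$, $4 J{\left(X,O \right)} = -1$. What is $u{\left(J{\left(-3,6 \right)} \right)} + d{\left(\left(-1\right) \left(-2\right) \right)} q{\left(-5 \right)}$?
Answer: $- \frac{5}{4} \approx -1.25$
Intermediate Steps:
$J{\left(X,O \right)} = - \frac{1}{4}$ ($J{\left(X,O \right)} = \frac{1}{4} \left(-1\right) = - \frac{1}{4}$)
$u{\left(J{\left(-3,6 \right)} \right)} + d{\left(\left(-1\right) \left(-2\right) \right)} q{\left(-5 \right)} = - \frac{1}{4} - - \frac{5}{-5} = - \frac{1}{4} - \left(-5\right) \left(- \frac{1}{5}\right) = - \frac{1}{4} - 1 = - \frac{5}{4}$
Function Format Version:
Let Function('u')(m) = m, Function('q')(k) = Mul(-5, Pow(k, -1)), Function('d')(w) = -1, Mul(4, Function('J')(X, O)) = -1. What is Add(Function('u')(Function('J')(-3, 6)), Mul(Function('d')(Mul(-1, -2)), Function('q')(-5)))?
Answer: Rational(-5, 4) ≈ -1.2500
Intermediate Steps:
Function('J')(X, O) = Rational(-1, 4) (Function('J')(X, O) = Mul(Rational(1, 4), -1) = Rational(-1, 4))
Add(Function('u')(Function('J')(-3, 6)), Mul(Function('d')(Mul(-1, -2)), Function('q')(-5))) = Add(Rational(-1, 4), Mul(-1, Mul(-5, Pow(-5, -1)))) = Add(Rational(-1, 4), Mul(-1, Mul(-5, Rational(-1, 5)))) = Add(Rational(-1, 4), Mul(-1, 1)) = Add(Rational(-1, 4), -1) = Rational(-5, 4)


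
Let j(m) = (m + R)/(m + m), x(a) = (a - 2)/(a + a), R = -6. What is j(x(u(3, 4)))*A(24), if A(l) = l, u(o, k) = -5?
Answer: -636/7 ≈ -90.857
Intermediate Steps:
x(a) = (-2 + a)/(2*a) (x(a) = (-2 + a)/((2*a)) = (-2 + a)*(1/(2*a)) = (-2 + a)/(2*a))
j(m) = (-6 + m)/(2*m) (j(m) = (m - 6)/(m + m) = (-6 + m)/((2*m)) = (-6 + m)*(1/(2*m)) = (-6 + m)/(2*m))
j(x(u(3, 4)))*A(24) = ((-6 + (½)*(-2 - 5)/(-5))/(2*(((½)*(-2 - 5)/(-5)))))*24 = ((-6 + (½)*(-⅕)*(-7))/(2*(((½)*(-⅕)*(-7)))))*24 = ((-6 + 7/10)/(2*(7/10)))*24 = ((½)*(10/7)*(-53/10))*24 = -53/14*24 = -636/7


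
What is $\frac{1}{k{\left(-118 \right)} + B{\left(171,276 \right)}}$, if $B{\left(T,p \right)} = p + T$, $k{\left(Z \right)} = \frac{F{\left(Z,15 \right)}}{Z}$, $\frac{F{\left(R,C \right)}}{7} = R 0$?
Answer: $\frac{1}{447} \approx 0.0022371$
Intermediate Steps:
$F{\left(R,C \right)} = 0$ ($F{\left(R,C \right)} = 7 R 0 = 7 \cdot 0 = 0$)
$k{\left(Z \right)} = 0$ ($k{\left(Z \right)} = \frac{0}{Z} = 0$)
$B{\left(T,p \right)} = T + p$
$\frac{1}{k{\left(-118 \right)} + B{\left(171,276 \right)}} = \frac{1}{0 + \left(171 + 276\right)} = \frac{1}{0 + 447} = \frac{1}{447}$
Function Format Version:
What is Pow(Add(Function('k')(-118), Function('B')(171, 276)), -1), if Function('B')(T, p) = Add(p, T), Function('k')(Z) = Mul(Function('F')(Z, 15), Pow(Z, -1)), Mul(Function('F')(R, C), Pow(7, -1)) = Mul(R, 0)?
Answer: Rational(1, 447) ≈ 0.0022371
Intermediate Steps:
Function('F')(R, C) = 0 (Function('F')(R, C) = Mul(7, Mul(R, 0)) = Mul(7, 0) = 0)
Function('k')(Z) = 0 (Function('k')(Z) = Mul(0, Pow(Z, -1)) = 0)
Function('B')(T, p) = Add(T, p)
Pow(Add(Function('k')(-118), Function('B')(171, 276)), -1) = Pow(Add(0, Add(171, 276)), -1) = Pow(Add(0, 447), -1) = Pow(447, -1) = Rational(1, 447)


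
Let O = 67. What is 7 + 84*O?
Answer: 5635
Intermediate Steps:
7 + 84*O = 7 + 84*67 = 7 + 5628 = 5635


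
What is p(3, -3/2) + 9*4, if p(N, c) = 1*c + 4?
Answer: 77/2 ≈ 38.500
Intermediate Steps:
p(N, c) = 4 + c (p(N, c) = c + 4 = 4 + c)
p(3, -3/2) + 9*4 = (4 - 3/2) + 9*4 = (4 + (1/2)*(-3)) + 36 = (4 - 3/2) + 36 = 5/2 + 36 = 77/2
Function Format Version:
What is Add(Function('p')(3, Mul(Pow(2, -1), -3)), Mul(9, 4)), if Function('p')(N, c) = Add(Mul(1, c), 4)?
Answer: Rational(77, 2) ≈ 38.500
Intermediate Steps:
Function('p')(N, c) = Add(4, c) (Function('p')(N, c) = Add(c, 4) = Add(4, c))
Add(Function('p')(3, Mul(Pow(2, -1), -3)), Mul(9, 4)) = Add(Add(4, Mul(Pow(2, -1), -3)), Mul(9, 4)) = Add(Add(4, Mul(Rational(1, 2), -3)), 36) = Add(Add(4, Rational(-3, 2)), 36) = Add(Rational(5, 2), 36) = Rational(77, 2)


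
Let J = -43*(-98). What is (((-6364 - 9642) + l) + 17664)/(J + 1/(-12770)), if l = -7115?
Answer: -23228630/17937593 ≈ -1.2950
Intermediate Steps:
J = 4214
(((-6364 - 9642) + l) + 17664)/(J + 1/(-12770)) = (((-6364 - 9642) - 7115) + 17664)/(4214 + 1/(-12770)) = ((-16006 - 7115) + 17664)/(4214 - 1/12770) = (-23121 + 17664)/(53812779/12770) = -5457*12770/53812779 = -23228630/17937593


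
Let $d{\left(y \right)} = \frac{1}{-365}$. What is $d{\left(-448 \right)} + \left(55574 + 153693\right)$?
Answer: $\frac{76382454}{365} \approx 2.0927 \cdot 10^{5}$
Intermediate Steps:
$d{\left(y \right)} = - \frac{1}{365}$
$d{\left(-448 \right)} + \left(55574 + 153693\right) = - \frac{1}{365} + \left(55574 + 153693\right) = - \frac{1}{365} + 209267 = \frac{76382454}{365}$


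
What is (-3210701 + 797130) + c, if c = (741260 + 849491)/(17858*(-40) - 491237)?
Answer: -2909699004798/1205557 ≈ -2.4136e+6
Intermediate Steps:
c = -1590751/1205557 (c = 1590751/(-714320 - 491237) = 1590751/(-1205557) = 1590751*(-1/1205557) = -1590751/1205557 ≈ -1.3195)
(-3210701 + 797130) + c = (-3210701 + 797130) - 1590751/1205557 = -2413571 - 1590751/1205557 = -2909699004798/1205557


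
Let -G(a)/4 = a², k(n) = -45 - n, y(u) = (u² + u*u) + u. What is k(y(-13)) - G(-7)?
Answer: -174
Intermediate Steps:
y(u) = u + 2*u² (y(u) = (u² + u²) + u = 2*u² + u = u + 2*u²)
G(a) = -4*a²
k(y(-13)) - G(-7) = (-45 - (-13)*(1 + 2*(-13))) - (-4)*(-7)² = (-45 - (-13)*(1 - 26)) - (-4)*49 = (-45 - (-13)*(-25)) - 1*(-196) = (-45 - 1*325) + 196 = (-45 - 325) + 196 = -370 + 196 = -174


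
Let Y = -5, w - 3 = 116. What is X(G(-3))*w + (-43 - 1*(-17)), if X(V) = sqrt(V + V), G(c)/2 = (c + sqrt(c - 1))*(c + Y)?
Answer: -26 + 476*sqrt(6 - 4*I) ≈ 1197.4 - 370.41*I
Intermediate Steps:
w = 119 (w = 3 + 116 = 119)
G(c) = 2*(-5 + c)*(c + sqrt(-1 + c)) (G(c) = 2*((c + sqrt(c - 1))*(c - 5)) = 2*((c + sqrt(-1 + c))*(-5 + c)) = 2*((-5 + c)*(c + sqrt(-1 + c))) = 2*(-5 + c)*(c + sqrt(-1 + c)))
X(V) = sqrt(2)*sqrt(V) (X(V) = sqrt(2*V) = sqrt(2)*sqrt(V))
X(G(-3))*w + (-43 - 1*(-17)) = (sqrt(2)*sqrt(-10*(-3) - 10*sqrt(-1 - 3) + 2*(-3)**2 + 2*(-3)*sqrt(-1 - 3)))*119 + (-43 - 1*(-17)) = (sqrt(2)*sqrt(30 - 20*I + 2*9 + 2*(-3)*sqrt(-4)))*119 + (-43 + 17) = (sqrt(2)*sqrt(30 - 20*I + 18 + 2*(-3)*(2*I)))*119 - 26 = (sqrt(2)*sqrt(30 - 20*I + 18 - 12*I))*119 - 26 = (sqrt(2)*sqrt(48 - 32*I))*119 - 26 = 119*sqrt(2)*sqrt(48 - 32*I) - 26 = -26 + 119*sqrt(2)*sqrt(48 - 32*I)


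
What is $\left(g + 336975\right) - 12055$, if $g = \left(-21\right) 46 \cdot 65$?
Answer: $262130$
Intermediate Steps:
$g = -62790$ ($g = \left(-966\right) 65 = -62790$)
$\left(g + 336975\right) - 12055 = \left(-62790 + 336975\right) - 12055 = 274185 - 12055 = 262130$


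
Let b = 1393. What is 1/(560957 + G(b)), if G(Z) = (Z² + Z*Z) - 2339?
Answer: 1/4439516 ≈ 2.2525e-7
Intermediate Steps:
G(Z) = -2339 + 2*Z² (G(Z) = (Z² + Z²) - 2339 = 2*Z² - 2339 = -2339 + 2*Z²)
1/(560957 + G(b)) = 1/(560957 + (-2339 + 2*1393²)) = 1/(560957 + (-2339 + 2*1940449)) = 1/(560957 + (-2339 + 3880898)) = 1/(560957 + 3878559) = 1/4439516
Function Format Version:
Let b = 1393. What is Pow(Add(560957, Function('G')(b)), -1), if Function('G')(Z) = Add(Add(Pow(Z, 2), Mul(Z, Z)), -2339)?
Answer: Rational(1, 4439516) ≈ 2.2525e-7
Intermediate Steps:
Function('G')(Z) = Add(-2339, Mul(2, Pow(Z, 2))) (Function('G')(Z) = Add(Add(Pow(Z, 2), Pow(Z, 2)), -2339) = Add(Mul(2, Pow(Z, 2)), -2339) = Add(-2339, Mul(2, Pow(Z, 2))))
Pow(Add(560957, Function('G')(b)), -1) = Pow(Add(560957, Add(-2339, Mul(2, Pow(1393, 2)))), -1) = Pow(Add(560957, Add(-2339, Mul(2, 1940449))), -1) = Pow(Add(560957, Add(-2339, 3880898)), -1) = Pow(Add(560957, 3878559), -1) = Pow(4439516, -1) = Rational(1, 4439516)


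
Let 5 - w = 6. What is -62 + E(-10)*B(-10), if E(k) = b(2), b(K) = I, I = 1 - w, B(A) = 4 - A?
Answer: -34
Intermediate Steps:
w = -1 (w = 5 - 1*6 = 5 - 6 = -1)
I = 2 (I = 1 - 1*(-1) = 1 + 1 = 2)
b(K) = 2
E(k) = 2
-62 + E(-10)*B(-10) = -62 + 2*(4 - 1*(-10)) = -62 + 2*(4 + 10) = -62 + 2*14 = -62 + 28 = -34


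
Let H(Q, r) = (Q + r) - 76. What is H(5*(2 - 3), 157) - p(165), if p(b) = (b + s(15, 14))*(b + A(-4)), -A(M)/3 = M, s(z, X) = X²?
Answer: -63821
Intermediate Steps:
A(M) = -3*M
H(Q, r) = -76 + Q + r
p(b) = (12 + b)*(196 + b) (p(b) = (b + 14²)*(b - 3*(-4)) = (b + 196)*(b + 12) = (196 + b)*(12 + b) = (12 + b)*(196 + b))
H(5*(2 - 3), 157) - p(165) = (-76 + 5*(2 - 3) + 157) - (2352 + 165² + 208*165) = (-76 + 5*(-1) + 157) - (2352 + 27225 + 34320) = (-76 - 5 + 157) - 1*63897 = 76 - 63897 = -63821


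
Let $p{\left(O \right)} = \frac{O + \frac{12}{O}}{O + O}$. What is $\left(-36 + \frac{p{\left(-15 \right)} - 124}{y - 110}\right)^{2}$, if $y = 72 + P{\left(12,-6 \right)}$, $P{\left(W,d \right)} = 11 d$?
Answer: $\frac{294934800241}{243360000} \approx 1211.9$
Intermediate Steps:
$p{\left(O \right)} = \frac{O + \frac{12}{O}}{2 O}$
$y = 6$ ($y = 72 + 11 \left(-6\right) = 72 - 66 = 6$)
$\left(-36 + \frac{p{\left(-15 \right)} - 124}{y - 110}\right)^{2} = \left(-36 + \frac{\left(\frac{1}{2} + \frac{6}{225}\right) - 124}{6 - 110}\right)^{2} = \left(-36 + \frac{\left(\frac{1}{2} + 6 \cdot \frac{1}{225}\right) - 124}{-104}\right)^{2} = \left(-36 + \left(\left(\frac{1}{2} + \frac{2}{75}\right) - 124\right) \left(- \frac{1}{104}\right)\right)^{2} = \left(-36 + \left(\frac{79}{150} - 124\right) \left(- \frac{1}{104}\right)\right)^{2} = \left(-36 - - \frac{18521}{15600}\right)^{2} = \left(-36 + \frac{18521}{15600}\right)^{2} = \left(- \frac{543079}{15600}\right)^{2} = \frac{294934800241}{243360000}$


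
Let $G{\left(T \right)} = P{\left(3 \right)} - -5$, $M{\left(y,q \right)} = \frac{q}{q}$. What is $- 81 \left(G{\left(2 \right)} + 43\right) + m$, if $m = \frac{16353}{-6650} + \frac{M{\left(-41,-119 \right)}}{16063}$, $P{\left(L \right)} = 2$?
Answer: $- \frac{432879419089}{106818950} \approx -4052.5$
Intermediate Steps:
$M{\left(y,q \right)} = 1$
$G{\left(T \right)} = 7$ ($G{\left(T \right)} = 2 - -5 = 2 + 5 = 7$)
$m = - \frac{262671589}{106818950}$ ($m = \frac{16353}{-6650} + 1 \cdot \frac{1}{16063} = 16353 \left(- \frac{1}{6650}\right) + 1 \cdot \frac{1}{16063} = - \frac{16353}{6650} + \frac{1}{16063} = - \frac{262671589}{106818950} \approx -2.459$)
$- 81 \left(G{\left(2 \right)} + 43\right) + m = - 81 \left(7 + 43\right) - \frac{262671589}{106818950} = \left(-81\right) 50 - \frac{262671589}{106818950} = -4050 - \frac{262671589}{106818950} = - \frac{432879419089}{106818950}$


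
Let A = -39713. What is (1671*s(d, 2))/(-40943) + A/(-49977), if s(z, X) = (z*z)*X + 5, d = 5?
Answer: -2967166826/2046208311 ≈ -1.4501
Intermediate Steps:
s(z, X) = 5 + X*z² (s(z, X) = z²*X + 5 = X*z² + 5 = 5 + X*z²)
(1671*s(d, 2))/(-40943) + A/(-49977) = (1671*(5 + 2*5²))/(-40943) - 39713/(-49977) = (1671*(5 + 2*25))*(-1/40943) - 39713*(-1/49977) = (1671*(5 + 50))*(-1/40943) + 39713/49977 = (1671*55)*(-1/40943) + 39713/49977 = 91905*(-1/40943) + 39713/49977 = -91905/40943 + 39713/49977 = -2967166826/2046208311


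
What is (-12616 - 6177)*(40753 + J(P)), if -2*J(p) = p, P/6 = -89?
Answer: -770888860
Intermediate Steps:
P = -534 (P = 6*(-89) = -534)
J(p) = -p/2
(-12616 - 6177)*(40753 + J(P)) = (-12616 - 6177)*(40753 - 1/2*(-534)) = -18793*(40753 + 267) = -18793*41020 = -770888860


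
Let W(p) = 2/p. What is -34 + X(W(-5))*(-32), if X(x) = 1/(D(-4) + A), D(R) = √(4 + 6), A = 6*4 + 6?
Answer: -3122/89 + 16*√10/445 ≈ -34.965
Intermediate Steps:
A = 30 (A = 24 + 6 = 30)
D(R) = √10
X(x) = 1/(30 + √10) (X(x) = 1/(√10 + 30) = 1/(30 + √10))
-34 + X(W(-5))*(-32) = -34 + (3/89 - √10/890)*(-32) = -34 + (-96/89 + 16*√10/445) = -3122/89 + 16*√10/445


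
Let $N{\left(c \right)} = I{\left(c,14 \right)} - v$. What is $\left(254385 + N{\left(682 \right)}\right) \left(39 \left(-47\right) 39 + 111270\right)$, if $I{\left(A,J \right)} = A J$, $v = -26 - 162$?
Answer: $10507525743$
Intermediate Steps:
$v = -188$ ($v = -26 - 162 = -188$)
$N{\left(c \right)} = 188 + 14 c$ ($N{\left(c \right)} = c 14 - -188 = 14 c + 188 = 188 + 14 c$)
$\left(254385 + N{\left(682 \right)}\right) \left(39 \left(-47\right) 39 + 111270\right) = \left(254385 + \left(188 + 14 \cdot 682\right)\right) \left(39 \left(-47\right) 39 + 111270\right) = \left(254385 + \left(188 + 9548\right)\right) \left(\left(-1833\right) 39 + 111270\right) = \left(254385 + 9736\right) \left(-71487 + 111270\right) = 264121 \cdot 39783 = 10507525743$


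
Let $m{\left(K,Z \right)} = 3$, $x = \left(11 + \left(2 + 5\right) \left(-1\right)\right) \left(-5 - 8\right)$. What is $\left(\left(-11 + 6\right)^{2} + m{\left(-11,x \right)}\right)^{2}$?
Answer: $784$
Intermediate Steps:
$x = -52$ ($x = \left(11 + 7 \left(-1\right)\right) \left(-13\right) = \left(11 - 7\right) \left(-13\right) = 4 \left(-13\right) = -52$)
$\left(\left(-11 + 6\right)^{2} + m{\left(-11,x \right)}\right)^{2} = \left(\left(-11 + 6\right)^{2} + 3\right)^{2} = \left(\left(-5\right)^{2} + 3\right)^{2} = \left(25 + 3\right)^{2} = 28^{2} = 784$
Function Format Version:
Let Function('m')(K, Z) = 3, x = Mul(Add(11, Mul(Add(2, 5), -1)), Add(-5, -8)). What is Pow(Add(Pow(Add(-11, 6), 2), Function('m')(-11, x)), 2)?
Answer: 784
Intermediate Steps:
x = -52 (x = Mul(Add(11, Mul(7, -1)), -13) = Mul(Add(11, -7), -13) = Mul(4, -13) = -52)
Pow(Add(Pow(Add(-11, 6), 2), Function('m')(-11, x)), 2) = Pow(Add(Pow(Add(-11, 6), 2), 3), 2) = Pow(Add(Pow(-5, 2), 3), 2) = Pow(Add(25, 3), 2) = Pow(28, 2) = 784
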